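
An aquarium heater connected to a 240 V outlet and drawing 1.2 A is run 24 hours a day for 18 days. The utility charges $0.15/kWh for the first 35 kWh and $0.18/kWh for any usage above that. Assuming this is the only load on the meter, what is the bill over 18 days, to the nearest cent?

$21.34

Power = 1.2 A × 240 V = 288 W = 0.288 kW
Runtime = 24 h × 18 = 432 h
Energy = 0.288 kW × 432 h = 124.416 kWh
Tier 1 (0–35 kWh): 35 × $0.15 = $5.25
Above 35 kWh: 89.416 × $0.18 = $16.09488
Bill = $21.34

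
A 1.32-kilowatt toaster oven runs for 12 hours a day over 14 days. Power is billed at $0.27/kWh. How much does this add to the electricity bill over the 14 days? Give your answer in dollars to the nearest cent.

Runtime = 12 h/day × 14 days = 168 h
Energy = 1.32 kW × 168 h = 221.76 kWh
Cost = 221.76 kWh × $0.27/kWh = $59.88

$59.88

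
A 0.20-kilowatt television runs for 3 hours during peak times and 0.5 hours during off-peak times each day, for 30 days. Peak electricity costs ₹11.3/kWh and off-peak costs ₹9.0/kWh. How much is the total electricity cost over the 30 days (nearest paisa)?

₹230.40

Peak energy = 0.2 kW × 3 h × 30 = 18 kWh
Off-peak energy = 0.2 kW × 0.5 h × 30 = 3 kWh
Cost = 18 × ₹11.3 + 3 × ₹9.0 = ₹203.4 + ₹27 = ₹230.40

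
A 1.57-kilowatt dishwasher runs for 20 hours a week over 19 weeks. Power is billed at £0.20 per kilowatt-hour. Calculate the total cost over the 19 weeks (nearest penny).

£119.32

Runtime = 20 h/week × 19 weeks = 380 h
Energy = 1.57 kW × 380 h = 596.6 kWh
Cost = 596.6 kWh × £0.20/kWh = £119.32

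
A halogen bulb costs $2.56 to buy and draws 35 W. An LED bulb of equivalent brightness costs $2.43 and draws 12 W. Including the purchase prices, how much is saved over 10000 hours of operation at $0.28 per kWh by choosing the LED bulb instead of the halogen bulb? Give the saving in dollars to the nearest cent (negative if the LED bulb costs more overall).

$64.53

halogen bulb: $2.56 + (35/1000) kW × 10000 h × $0.28 = $2.56 + $98 = $100.56
LED bulb: $2.43 + (12/1000) kW × 10000 h × $0.28 = $2.43 + $33.6 = $36.03
Saving = $100.56 − $36.03 = $64.53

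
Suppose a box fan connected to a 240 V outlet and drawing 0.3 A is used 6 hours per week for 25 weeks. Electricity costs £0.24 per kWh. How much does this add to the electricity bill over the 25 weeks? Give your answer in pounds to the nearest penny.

Power = 0.3 A × 240 V = 72 W = 0.072 kW
Runtime = 6 h/week × 25 weeks = 150 h
Energy = 0.072 kW × 150 h = 10.8 kWh
Cost = 10.8 kWh × £0.24/kWh = £2.59

£2.59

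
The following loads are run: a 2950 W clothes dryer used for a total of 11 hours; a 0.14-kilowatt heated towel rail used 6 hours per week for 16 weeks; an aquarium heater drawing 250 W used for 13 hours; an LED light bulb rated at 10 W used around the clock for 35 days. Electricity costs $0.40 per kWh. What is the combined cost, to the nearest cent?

clothes dryer: 2.95 kW × 11 h = 32.45 kWh
heated towel rail: Runtime = 6 h/week × 16 weeks = 96 h
heated towel rail: 0.14 kW × 96 h = 13.44 kWh
aquarium heater: 0.25 kW × 13 h = 3.25 kWh
LED light bulb: Runtime = 24 h × 35 = 840 h
LED light bulb: 0.01 kW × 840 h = 8.4 kWh
Total energy = 57.54 kWh
Cost = 57.54 × $0.40 = $23.02

$23.02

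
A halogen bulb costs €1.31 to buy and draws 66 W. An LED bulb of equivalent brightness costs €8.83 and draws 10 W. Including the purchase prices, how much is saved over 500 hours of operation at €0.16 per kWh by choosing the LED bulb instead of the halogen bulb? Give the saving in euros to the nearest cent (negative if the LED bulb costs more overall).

-€3.04

halogen bulb: €1.31 + (66/1000) kW × 500 h × €0.16 = €1.31 + €5.28 = €6.59
LED bulb: €8.83 + (10/1000) kW × 500 h × €0.16 = €8.83 + €0.8 = €9.63
Saving = €6.59 − €9.63 = −€3.04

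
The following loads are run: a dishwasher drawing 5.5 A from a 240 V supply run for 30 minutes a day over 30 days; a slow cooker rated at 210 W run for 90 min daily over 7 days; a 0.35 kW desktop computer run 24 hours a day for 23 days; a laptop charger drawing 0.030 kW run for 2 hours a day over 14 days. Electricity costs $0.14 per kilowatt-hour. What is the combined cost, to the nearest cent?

$30.25

dishwasher: Power = 5.5 A × 240 V = 1320 W = 1.32 kW
dishwasher: Runtime = 30 min × 30 = 900 min = 15 h
dishwasher: 1.32 kW × 15 h = 19.8 kWh
slow cooker: Runtime = 90 min × 7 = 630 min = 10.5 h
slow cooker: 0.21 kW × 10.5 h = 2.205 kWh
desktop computer: Runtime = 24 h × 23 = 552 h
desktop computer: 0.35 kW × 552 h = 193.2 kWh
laptop charger: Runtime = 2 h/day × 14 days = 28 h
laptop charger: 0.03 kW × 28 h = 0.84 kWh
Total energy = 216.045 kWh
Cost = 216.045 × $0.14 = $30.25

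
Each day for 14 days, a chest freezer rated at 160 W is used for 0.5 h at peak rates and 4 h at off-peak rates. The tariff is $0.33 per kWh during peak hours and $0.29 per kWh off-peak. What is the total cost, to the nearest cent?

$2.97

Peak energy = 0.16 kW × 0.5 h × 14 = 1.12 kWh
Off-peak energy = 0.16 kW × 4 h × 14 = 8.96 kWh
Cost = 1.12 × $0.33 + 8.96 × $0.29 = $0.3696 + $2.5984 = $2.97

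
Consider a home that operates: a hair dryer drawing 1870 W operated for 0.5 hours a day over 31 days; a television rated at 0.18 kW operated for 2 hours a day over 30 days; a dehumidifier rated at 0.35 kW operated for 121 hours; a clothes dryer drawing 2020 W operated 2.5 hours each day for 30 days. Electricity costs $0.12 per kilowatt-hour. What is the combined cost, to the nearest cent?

$28.04

hair dryer: Runtime = 0.5 h/day × 31 days = 15.5 h
hair dryer: 1.87 kW × 15.5 h = 28.985 kWh
television: Runtime = 2 h/day × 30 days = 60 h
television: 0.18 kW × 60 h = 10.8 kWh
dehumidifier: 0.35 kW × 121 h = 42.35 kWh
clothes dryer: Runtime = 2.5 h/day × 30 days = 75 h
clothes dryer: 2.02 kW × 75 h = 151.5 kWh
Total energy = 233.635 kWh
Cost = 233.635 × $0.12 = $28.04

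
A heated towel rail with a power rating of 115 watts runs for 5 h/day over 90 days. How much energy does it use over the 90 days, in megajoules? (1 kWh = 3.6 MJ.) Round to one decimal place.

Runtime = 5 h/day × 90 days = 450 h
Energy = 0.115 kW × 450 h = 51.75 kWh
= 51.75 × 3.6 MJ = 186.3 MJ

186.3 MJ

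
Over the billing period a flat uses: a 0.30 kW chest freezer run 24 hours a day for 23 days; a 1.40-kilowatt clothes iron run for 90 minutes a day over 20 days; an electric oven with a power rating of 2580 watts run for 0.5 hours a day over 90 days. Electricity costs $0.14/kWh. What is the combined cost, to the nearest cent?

chest freezer: Runtime = 24 h × 23 = 552 h
chest freezer: 0.3 kW × 552 h = 165.6 kWh
clothes iron: Runtime = 90 min × 20 = 1800 min = 30 h
clothes iron: 1.4 kW × 30 h = 42 kWh
electric oven: Runtime = 0.5 h/day × 90 days = 45 h
electric oven: 2.58 kW × 45 h = 116.1 kWh
Total energy = 323.7 kWh
Cost = 323.7 × $0.14 = $45.32

$45.32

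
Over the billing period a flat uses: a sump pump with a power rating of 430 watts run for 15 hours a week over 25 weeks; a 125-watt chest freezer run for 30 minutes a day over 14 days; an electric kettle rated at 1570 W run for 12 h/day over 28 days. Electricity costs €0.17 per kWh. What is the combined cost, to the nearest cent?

€117.24

sump pump: Runtime = 15 h/week × 25 weeks = 375 h
sump pump: 0.43 kW × 375 h = 161.25 kWh
chest freezer: Runtime = 30 min × 14 = 420 min = 7 h
chest freezer: 0.125 kW × 7 h = 0.875 kWh
electric kettle: Runtime = 12 h/day × 28 days = 336 h
electric kettle: 1.57 kW × 336 h = 527.52 kWh
Total energy = 689.645 kWh
Cost = 689.645 × €0.17 = €117.24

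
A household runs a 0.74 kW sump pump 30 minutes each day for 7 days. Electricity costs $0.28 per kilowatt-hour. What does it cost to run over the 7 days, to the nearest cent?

Runtime = 30 min × 7 = 210 min = 3.5 h
Energy = 0.74 kW × 3.5 h = 2.59 kWh
Cost = 2.59 kWh × $0.28/kWh = $0.73

$0.73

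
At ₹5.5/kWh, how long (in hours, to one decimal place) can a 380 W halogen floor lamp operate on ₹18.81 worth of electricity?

Energy available = ₹18.81 ÷ ₹5.5/kWh = 3.42 kWh
Hours = 3.42 kWh ÷ 0.38 kW = 9.0 h

9.0 h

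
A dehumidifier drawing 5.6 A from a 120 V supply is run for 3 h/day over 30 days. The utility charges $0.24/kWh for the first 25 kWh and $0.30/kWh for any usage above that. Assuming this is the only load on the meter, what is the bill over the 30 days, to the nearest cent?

$16.64

Power = 5.6 A × 120 V = 672 W = 0.672 kW
Runtime = 3 h/day × 30 days = 90 h
Energy = 0.672 kW × 90 h = 60.48 kWh
Tier 1 (0–25 kWh): 25 × $0.24 = $6
Above 25 kWh: 35.48 × $0.30 = $10.644
Bill = $16.64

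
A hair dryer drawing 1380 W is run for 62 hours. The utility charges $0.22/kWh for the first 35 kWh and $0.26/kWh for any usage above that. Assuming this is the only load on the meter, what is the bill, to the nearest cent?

$20.85

Energy = 1.38 kW × 62 h = 85.56 kWh
Tier 1 (0–35 kWh): 35 × $0.22 = $7.7
Above 35 kWh: 50.56 × $0.26 = $13.1456
Bill = $20.85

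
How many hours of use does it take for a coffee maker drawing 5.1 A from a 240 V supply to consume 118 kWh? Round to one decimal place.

96.4 h

Power = 5.1 A × 240 V = 1224 W = 1.224 kW
Hours = 118 kWh ÷ 1.224 kW = 96.4 h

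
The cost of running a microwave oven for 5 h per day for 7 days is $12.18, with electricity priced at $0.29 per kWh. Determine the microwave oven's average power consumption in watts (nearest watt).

Energy = $12.18 ÷ $0.29/kWh = 42 kWh
Runtime = 5 h/day × 7 days = 35 h
Power = 42 kWh ÷ 35 h = 1.2 kW = 1200 W

1200 W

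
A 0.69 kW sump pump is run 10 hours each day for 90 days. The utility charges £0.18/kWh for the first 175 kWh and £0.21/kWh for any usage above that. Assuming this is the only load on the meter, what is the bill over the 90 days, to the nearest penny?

£125.16

Runtime = 10 h/day × 90 days = 900 h
Energy = 0.69 kW × 900 h = 621 kWh
Tier 1 (0–175 kWh): 175 × £0.18 = £31.5
Above 175 kWh: 446 × £0.21 = £93.66
Bill = £125.16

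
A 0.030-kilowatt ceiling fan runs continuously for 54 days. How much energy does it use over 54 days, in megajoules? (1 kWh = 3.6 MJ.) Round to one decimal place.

140.0 MJ

Runtime = 24 h × 54 = 1296 h
Energy = 0.03 kW × 1296 h = 38.88 kWh
= 38.88 × 3.6 MJ = 140.0 MJ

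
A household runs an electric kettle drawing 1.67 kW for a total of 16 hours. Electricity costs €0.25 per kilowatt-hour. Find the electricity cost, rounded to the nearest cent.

€6.68

Energy = 1.67 kW × 16 h = 26.72 kWh
Cost = 26.72 kWh × €0.25/kWh = €6.68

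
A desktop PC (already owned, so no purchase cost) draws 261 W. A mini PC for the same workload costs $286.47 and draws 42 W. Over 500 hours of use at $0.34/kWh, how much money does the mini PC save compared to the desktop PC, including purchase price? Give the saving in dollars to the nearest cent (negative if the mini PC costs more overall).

desktop PC: $0.00 + (261/1000) kW × 500 h × $0.34 = $0.00 + $44.37 = $44.37
mini PC: $286.47 + (42/1000) kW × 500 h × $0.34 = $286.47 + $7.14 = $293.61
Saving = $44.37 − $293.61 = −$249.24

-$249.24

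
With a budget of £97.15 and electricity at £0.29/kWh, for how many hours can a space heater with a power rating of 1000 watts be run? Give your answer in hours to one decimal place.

Energy available = £97.15 ÷ £0.29/kWh = 335 kWh
Hours = 335 kWh ÷ 1 kW = 335.0 h

335.0 h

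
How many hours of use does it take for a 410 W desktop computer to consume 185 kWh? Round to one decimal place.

Hours = 185 kWh ÷ 0.41 kW = 451.2 h

451.2 h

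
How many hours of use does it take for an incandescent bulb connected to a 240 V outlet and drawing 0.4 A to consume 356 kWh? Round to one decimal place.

3708.3 h

Power = 0.4 A × 240 V = 96 W = 0.096 kW
Hours = 356 kWh ÷ 0.096 kW = 3708.3 h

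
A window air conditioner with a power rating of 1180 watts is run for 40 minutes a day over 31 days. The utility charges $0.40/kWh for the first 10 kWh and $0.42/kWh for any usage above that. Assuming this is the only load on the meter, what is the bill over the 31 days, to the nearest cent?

Runtime = 40 min × 31 = 1240 min = 20.666666… h
Energy = 1.18 kW × 20.666666… h = 24.386666… kWh
Tier 1 (0–10 kWh): 10 × $0.40 = $4
Above 10 kWh: 14.386666… × $0.42 = $6.0424
Bill = $10.04

$10.04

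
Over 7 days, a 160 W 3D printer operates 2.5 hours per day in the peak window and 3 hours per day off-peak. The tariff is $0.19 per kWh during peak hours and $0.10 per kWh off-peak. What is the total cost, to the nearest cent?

Peak energy = 0.16 kW × 2.5 h × 7 = 2.8 kWh
Off-peak energy = 0.16 kW × 3 h × 7 = 3.36 kWh
Cost = 2.8 × $0.19 + 3.36 × $0.10 = $0.532 + $0.336 = $0.87

$0.87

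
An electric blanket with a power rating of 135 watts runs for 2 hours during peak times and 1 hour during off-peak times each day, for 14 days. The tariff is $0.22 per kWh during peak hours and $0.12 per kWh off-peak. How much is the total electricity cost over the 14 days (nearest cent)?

Peak energy = 0.135 kW × 2 h × 14 = 3.78 kWh
Off-peak energy = 0.135 kW × 1 h × 14 = 1.89 kWh
Cost = 3.78 × $0.22 + 1.89 × $0.12 = $0.8316 + $0.2268 = $1.06

$1.06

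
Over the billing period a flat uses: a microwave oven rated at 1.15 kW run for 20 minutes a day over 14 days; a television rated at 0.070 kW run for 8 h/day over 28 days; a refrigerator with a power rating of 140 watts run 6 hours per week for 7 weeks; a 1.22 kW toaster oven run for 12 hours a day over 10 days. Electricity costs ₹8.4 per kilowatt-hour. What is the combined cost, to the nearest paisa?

microwave oven: Runtime = 20 min × 14 = 280 min = 4.666666… h
microwave oven: 1.15 kW × 4.666666… h = 5.366666… kWh
television: Runtime = 8 h/day × 28 days = 224 h
television: 0.07 kW × 224 h = 15.68 kWh
refrigerator: Runtime = 6 h/week × 7 weeks = 42 h
refrigerator: 0.14 kW × 42 h = 5.88 kWh
toaster oven: Runtime = 12 h/day × 10 days = 120 h
toaster oven: 1.22 kW × 120 h = 146.4 kWh
Total energy = 173.326666… kWh
Cost = 173.326666… × ₹8.4 = ₹1455.94

₹1455.94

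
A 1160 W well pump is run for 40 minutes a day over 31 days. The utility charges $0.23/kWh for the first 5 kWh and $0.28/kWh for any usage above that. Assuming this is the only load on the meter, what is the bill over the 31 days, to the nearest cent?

Runtime = 40 min × 31 = 1240 min = 20.666666… h
Energy = 1.16 kW × 20.666666… h = 23.973333… kWh
Tier 1 (0–5 kWh): 5 × $0.23 = $1.15
Above 5 kWh: 18.973333… × $0.28 = $5.312533…
Bill = $6.46

$6.46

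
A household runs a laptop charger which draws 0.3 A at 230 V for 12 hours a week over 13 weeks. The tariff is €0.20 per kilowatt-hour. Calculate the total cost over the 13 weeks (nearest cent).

Power = 0.3 A × 230 V = 69 W = 0.069 kW
Runtime = 12 h/week × 13 weeks = 156 h
Energy = 0.069 kW × 156 h = 10.764 kWh
Cost = 10.764 kWh × €0.20/kWh = €2.15

€2.15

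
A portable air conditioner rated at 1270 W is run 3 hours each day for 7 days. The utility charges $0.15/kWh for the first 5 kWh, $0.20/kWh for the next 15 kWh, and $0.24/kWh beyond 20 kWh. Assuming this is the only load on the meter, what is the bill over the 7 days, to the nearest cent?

$5.35

Runtime = 3 h/day × 7 days = 21 h
Energy = 1.27 kW × 21 h = 26.67 kWh
Tier 1 (0–5 kWh): 5 × $0.15 = $0.75
Tier 2 (5–20 kWh): 15 × $0.20 = $3
Above 20 kWh: 6.67 × $0.24 = $1.6008
Bill = $5.35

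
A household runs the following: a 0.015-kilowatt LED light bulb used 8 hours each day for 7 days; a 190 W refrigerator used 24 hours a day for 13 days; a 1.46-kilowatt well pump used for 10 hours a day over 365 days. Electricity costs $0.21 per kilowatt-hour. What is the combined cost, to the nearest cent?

LED light bulb: Runtime = 8 h/day × 7 days = 56 h
LED light bulb: 0.015 kW × 56 h = 0.84 kWh
refrigerator: Runtime = 24 h × 13 = 312 h
refrigerator: 0.19 kW × 312 h = 59.28 kWh
well pump: Runtime = 10 h/day × 365 days = 3650 h
well pump: 1.46 kW × 3650 h = 5329 kWh
Total energy = 5389.12 kWh
Cost = 5389.12 × $0.21 = $1131.72

$1131.72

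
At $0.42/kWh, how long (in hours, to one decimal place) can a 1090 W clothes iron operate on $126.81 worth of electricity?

277.0 h

Energy available = $126.81 ÷ $0.42/kWh = 301.9286 kWh
Hours = 301.9286 kWh ÷ 1.09 kW = 277.0 h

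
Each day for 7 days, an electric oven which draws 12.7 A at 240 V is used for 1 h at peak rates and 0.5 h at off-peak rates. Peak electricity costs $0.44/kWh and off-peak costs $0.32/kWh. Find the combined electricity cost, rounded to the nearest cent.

$12.80

Power = 12.7 A × 240 V = 3048 W = 3.048 kW
Peak energy = 3.048 kW × 1 h × 7 = 21.336 kWh
Off-peak energy = 3.048 kW × 0.5 h × 7 = 10.668 kWh
Cost = 21.336 × $0.44 + 10.668 × $0.32 = $9.38784 + $3.41376 = $12.80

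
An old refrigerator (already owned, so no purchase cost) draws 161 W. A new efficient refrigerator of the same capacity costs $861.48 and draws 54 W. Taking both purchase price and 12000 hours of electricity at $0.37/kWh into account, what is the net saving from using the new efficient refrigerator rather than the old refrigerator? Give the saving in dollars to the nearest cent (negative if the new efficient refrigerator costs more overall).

-$386.40

old refrigerator: $0.00 + (161/1000) kW × 12000 h × $0.37 = $0.00 + $714.84 = $714.84
new efficient refrigerator: $861.48 + (54/1000) kW × 12000 h × $0.37 = $861.48 + $239.76 = $1101.24
Saving = $714.84 − $1101.24 = −$386.4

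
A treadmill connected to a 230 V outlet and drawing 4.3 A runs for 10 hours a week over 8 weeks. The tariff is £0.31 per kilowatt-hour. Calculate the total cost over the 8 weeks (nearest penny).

Power = 4.3 A × 230 V = 989 W = 0.989 kW
Runtime = 10 h/week × 8 weeks = 80 h
Energy = 0.989 kW × 80 h = 79.12 kWh
Cost = 79.12 kWh × £0.31/kWh = £24.53

£24.53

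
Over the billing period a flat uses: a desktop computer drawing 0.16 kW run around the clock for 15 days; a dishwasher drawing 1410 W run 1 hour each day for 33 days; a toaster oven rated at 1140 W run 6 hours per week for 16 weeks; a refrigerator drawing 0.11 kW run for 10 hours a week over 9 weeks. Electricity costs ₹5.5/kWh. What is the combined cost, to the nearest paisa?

₹1229.09

desktop computer: Runtime = 24 h × 15 = 360 h
desktop computer: 0.16 kW × 360 h = 57.6 kWh
dishwasher: Runtime = 1 h/day × 33 days = 33 h
dishwasher: 1.41 kW × 33 h = 46.53 kWh
toaster oven: Runtime = 6 h/week × 16 weeks = 96 h
toaster oven: 1.14 kW × 96 h = 109.44 kWh
refrigerator: Runtime = 10 h/week × 9 weeks = 90 h
refrigerator: 0.11 kW × 90 h = 9.9 kWh
Total energy = 223.47 kWh
Cost = 223.47 × ₹5.5 = ₹1229.09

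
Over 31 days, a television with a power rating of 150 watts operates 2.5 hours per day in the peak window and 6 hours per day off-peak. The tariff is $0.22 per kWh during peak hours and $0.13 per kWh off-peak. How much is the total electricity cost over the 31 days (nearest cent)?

$6.18

Peak energy = 0.15 kW × 2.5 h × 31 = 11.625 kWh
Off-peak energy = 0.15 kW × 6 h × 31 = 27.9 kWh
Cost = 11.625 × $0.22 + 27.9 × $0.13 = $2.5575 + $3.627 = $6.18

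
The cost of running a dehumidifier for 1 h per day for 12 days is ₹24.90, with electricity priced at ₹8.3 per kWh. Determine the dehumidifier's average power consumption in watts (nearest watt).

Energy = ₹24.90 ÷ ₹8.3/kWh = 3 kWh
Runtime = 1 h/day × 12 days = 12 h
Power = 3 kWh ÷ 12 h = 0.25 kW = 250 W

250 W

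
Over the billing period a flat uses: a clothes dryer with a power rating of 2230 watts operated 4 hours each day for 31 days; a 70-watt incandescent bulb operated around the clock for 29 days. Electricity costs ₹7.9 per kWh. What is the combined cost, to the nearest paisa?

₹2569.40

clothes dryer: Runtime = 4 h/day × 31 days = 124 h
clothes dryer: 2.23 kW × 124 h = 276.52 kWh
incandescent bulb: Runtime = 24 h × 29 = 696 h
incandescent bulb: 0.07 kW × 696 h = 48.72 kWh
Total energy = 325.24 kWh
Cost = 325.24 × ₹7.9 = ₹2569.40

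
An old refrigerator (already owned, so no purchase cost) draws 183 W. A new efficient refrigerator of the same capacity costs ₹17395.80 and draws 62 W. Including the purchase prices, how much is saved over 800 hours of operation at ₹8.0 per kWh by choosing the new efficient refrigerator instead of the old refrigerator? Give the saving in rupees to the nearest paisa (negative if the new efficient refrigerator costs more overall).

-₹16621.40

old refrigerator: ₹0.00 + (183/1000) kW × 800 h × ₹8.0 = ₹0.00 + ₹1171.2 = ₹1171.2
new efficient refrigerator: ₹17395.80 + (62/1000) kW × 800 h × ₹8.0 = ₹17395.80 + ₹396.8 = ₹17792.6
Saving = ₹1171.2 − ₹17792.6 = −₹16621.4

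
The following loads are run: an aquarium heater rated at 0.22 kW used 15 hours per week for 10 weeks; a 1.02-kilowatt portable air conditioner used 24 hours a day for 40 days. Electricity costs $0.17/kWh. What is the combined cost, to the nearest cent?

aquarium heater: Runtime = 15 h/week × 10 weeks = 150 h
aquarium heater: 0.22 kW × 150 h = 33 kWh
portable air conditioner: Runtime = 24 h × 40 = 960 h
portable air conditioner: 1.02 kW × 960 h = 979.2 kWh
Total energy = 1012.2 kWh
Cost = 1012.2 × $0.17 = $172.07

$172.07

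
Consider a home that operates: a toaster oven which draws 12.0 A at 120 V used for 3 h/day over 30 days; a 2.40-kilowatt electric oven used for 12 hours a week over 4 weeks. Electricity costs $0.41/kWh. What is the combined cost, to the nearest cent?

toaster oven: Power = 12.0 A × 120 V = 1440 W = 1.44 kW
toaster oven: Runtime = 3 h/day × 30 days = 90 h
toaster oven: 1.44 kW × 90 h = 129.6 kWh
electric oven: Runtime = 12 h/week × 4 weeks = 48 h
electric oven: 2.4 kW × 48 h = 115.2 kWh
Total energy = 244.8 kWh
Cost = 244.8 × $0.41 = $100.37

$100.37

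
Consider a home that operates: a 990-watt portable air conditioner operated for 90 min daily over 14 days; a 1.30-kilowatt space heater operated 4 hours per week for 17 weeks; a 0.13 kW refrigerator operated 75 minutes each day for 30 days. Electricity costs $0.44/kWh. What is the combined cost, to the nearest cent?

$50.19

portable air conditioner: Runtime = 90 min × 14 = 1260 min = 21 h
portable air conditioner: 0.99 kW × 21 h = 20.79 kWh
space heater: Runtime = 4 h/week × 17 weeks = 68 h
space heater: 1.3 kW × 68 h = 88.4 kWh
refrigerator: Runtime = 75 min × 30 = 2250 min = 37.5 h
refrigerator: 0.13 kW × 37.5 h = 4.875 kWh
Total energy = 114.065 kWh
Cost = 114.065 × $0.44 = $50.19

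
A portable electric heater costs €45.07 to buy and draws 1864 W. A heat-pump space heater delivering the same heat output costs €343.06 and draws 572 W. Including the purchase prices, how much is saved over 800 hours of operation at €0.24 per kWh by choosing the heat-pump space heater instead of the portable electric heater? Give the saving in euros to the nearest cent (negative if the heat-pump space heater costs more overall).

-€49.93

portable electric heater: €45.07 + (1864/1000) kW × 800 h × €0.24 = €45.07 + €357.888 = €402.958
heat-pump space heater: €343.06 + (572/1000) kW × 800 h × €0.24 = €343.06 + €109.824 = €452.884
Saving = €402.958 − €452.884 = −€49.926 → -€49.93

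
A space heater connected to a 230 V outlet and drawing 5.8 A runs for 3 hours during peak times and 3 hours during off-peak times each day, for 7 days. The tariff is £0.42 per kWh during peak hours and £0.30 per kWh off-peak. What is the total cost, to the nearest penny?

Power = 5.8 A × 230 V = 1334 W = 1.334 kW
Peak energy = 1.334 kW × 3 h × 7 = 28.014 kWh
Off-peak energy = 1.334 kW × 3 h × 7 = 28.014 kWh
Cost = 28.014 × £0.42 + 28.014 × £0.30 = £11.76588 + £8.4042 = £20.17

£20.17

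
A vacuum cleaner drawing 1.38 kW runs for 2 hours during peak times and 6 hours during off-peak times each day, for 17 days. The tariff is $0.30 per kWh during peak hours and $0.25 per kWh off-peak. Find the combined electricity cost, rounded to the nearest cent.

$49.27

Peak energy = 1.38 kW × 2 h × 17 = 46.92 kWh
Off-peak energy = 1.38 kW × 6 h × 17 = 140.76 kWh
Cost = 46.92 × $0.30 + 140.76 × $0.25 = $14.076 + $35.19 = $49.27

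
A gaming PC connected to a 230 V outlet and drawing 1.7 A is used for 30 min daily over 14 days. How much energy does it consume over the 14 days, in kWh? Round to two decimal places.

Power = 1.7 A × 230 V = 391 W = 0.391 kW
Runtime = 30 min × 14 = 420 min = 7 h
Energy = 0.391 kW × 7 h = 2.737 kWh ≈ 2.74 kWh

2.74 kWh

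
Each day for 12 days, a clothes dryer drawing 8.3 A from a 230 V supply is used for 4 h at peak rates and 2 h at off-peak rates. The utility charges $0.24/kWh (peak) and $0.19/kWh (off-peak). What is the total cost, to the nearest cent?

$30.70

Power = 8.3 A × 230 V = 1909 W = 1.909 kW
Peak energy = 1.909 kW × 4 h × 12 = 91.632 kWh
Off-peak energy = 1.909 kW × 2 h × 12 = 45.816 kWh
Cost = 91.632 × $0.24 + 45.816 × $0.19 = $21.99168 + $8.70504 = $30.70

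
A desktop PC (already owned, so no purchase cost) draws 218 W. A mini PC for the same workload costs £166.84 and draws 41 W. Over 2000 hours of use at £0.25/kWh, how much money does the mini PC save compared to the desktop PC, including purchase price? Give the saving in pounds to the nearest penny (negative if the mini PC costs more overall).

desktop PC: £0.00 + (218/1000) kW × 2000 h × £0.25 = £0.00 + £109 = £109
mini PC: £166.84 + (41/1000) kW × 2000 h × £0.25 = £166.84 + £20.5 = £187.34
Saving = £109 − £187.34 = −£78.34

-£78.34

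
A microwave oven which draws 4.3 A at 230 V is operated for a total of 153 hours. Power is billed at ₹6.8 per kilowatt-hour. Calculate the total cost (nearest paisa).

Power = 4.3 A × 230 V = 989 W = 0.989 kW
Energy = 0.989 kW × 153 h = 151.317 kWh
Cost = 151.317 kWh × ₹6.8/kWh = ₹1028.96

₹1028.96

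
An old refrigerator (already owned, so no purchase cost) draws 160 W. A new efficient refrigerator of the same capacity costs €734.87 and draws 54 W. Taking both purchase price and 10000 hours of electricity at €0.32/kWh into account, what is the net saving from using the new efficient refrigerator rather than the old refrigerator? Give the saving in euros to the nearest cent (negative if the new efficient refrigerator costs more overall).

old refrigerator: €0.00 + (160/1000) kW × 10000 h × €0.32 = €0.00 + €512 = €512
new efficient refrigerator: €734.87 + (54/1000) kW × 10000 h × €0.32 = €734.87 + €172.8 = €907.67
Saving = €512 − €907.67 = −€395.67

-€395.67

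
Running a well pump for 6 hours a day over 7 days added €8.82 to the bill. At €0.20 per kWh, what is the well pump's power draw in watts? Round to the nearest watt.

Energy = €8.82 ÷ €0.20/kWh = 44.1 kWh
Runtime = 6 h/day × 7 days = 42 h
Power = 44.1 kWh ÷ 42 h = 1.05 kW = 1050 W

1050 W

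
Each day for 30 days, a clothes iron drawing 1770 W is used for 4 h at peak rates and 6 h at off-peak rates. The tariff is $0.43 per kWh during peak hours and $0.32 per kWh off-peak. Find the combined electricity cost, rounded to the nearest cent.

$193.28

Peak energy = 1.77 kW × 4 h × 30 = 212.4 kWh
Off-peak energy = 1.77 kW × 6 h × 30 = 318.6 kWh
Cost = 212.4 × $0.43 + 318.6 × $0.32 = $91.332 + $101.952 = $193.28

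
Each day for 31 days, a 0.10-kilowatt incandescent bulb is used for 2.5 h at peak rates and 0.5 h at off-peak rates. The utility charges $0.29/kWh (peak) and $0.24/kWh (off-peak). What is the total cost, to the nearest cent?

$2.62

Peak energy = 0.1 kW × 2.5 h × 31 = 7.75 kWh
Off-peak energy = 0.1 kW × 0.5 h × 31 = 1.55 kWh
Cost = 7.75 × $0.29 + 1.55 × $0.24 = $2.2475 + $0.372 = $2.62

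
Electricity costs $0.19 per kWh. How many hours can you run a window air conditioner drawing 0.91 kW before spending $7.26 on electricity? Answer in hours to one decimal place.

Energy available = $7.26 ÷ $0.19/kWh = 38.2105 kWh
Hours = 38.2105 kWh ÷ 0.91 kW = 42.0 h

42.0 h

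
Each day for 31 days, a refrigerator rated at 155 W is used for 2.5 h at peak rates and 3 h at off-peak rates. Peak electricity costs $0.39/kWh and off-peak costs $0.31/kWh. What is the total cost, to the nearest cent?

$9.15

Peak energy = 0.155 kW × 2.5 h × 31 = 12.0125 kWh
Off-peak energy = 0.155 kW × 3 h × 31 = 14.415 kWh
Cost = 12.0125 × $0.39 + 14.415 × $0.31 = $4.684875 + $4.46865 = $9.15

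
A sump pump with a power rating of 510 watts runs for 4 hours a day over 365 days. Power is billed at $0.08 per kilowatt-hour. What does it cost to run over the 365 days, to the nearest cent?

Runtime = 4 h/day × 365 days = 1460 h
Energy = 0.51 kW × 1460 h = 744.6 kWh
Cost = 744.6 kWh × $0.08/kWh = $59.57

$59.57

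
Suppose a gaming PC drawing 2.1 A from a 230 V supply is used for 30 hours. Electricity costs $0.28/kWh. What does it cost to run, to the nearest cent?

$4.06

Power = 2.1 A × 230 V = 483 W = 0.483 kW
Energy = 0.483 kW × 30 h = 14.49 kWh
Cost = 14.49 kWh × $0.28/kWh = $4.06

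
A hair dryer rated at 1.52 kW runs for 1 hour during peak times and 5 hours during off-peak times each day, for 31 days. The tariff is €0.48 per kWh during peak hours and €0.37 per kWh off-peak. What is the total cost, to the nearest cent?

Peak energy = 1.52 kW × 1 h × 31 = 47.12 kWh
Off-peak energy = 1.52 kW × 5 h × 31 = 235.6 kWh
Cost = 47.12 × €0.48 + 235.6 × €0.37 = €22.6176 + €87.172 = €109.79

€109.79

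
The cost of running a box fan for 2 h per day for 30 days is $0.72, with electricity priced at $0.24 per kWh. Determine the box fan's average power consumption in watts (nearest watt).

50 W

Energy = $0.72 ÷ $0.24/kWh = 3 kWh
Runtime = 2 h/day × 30 days = 60 h
Power = 3 kWh ÷ 60 h = 0.05 kW = 50 W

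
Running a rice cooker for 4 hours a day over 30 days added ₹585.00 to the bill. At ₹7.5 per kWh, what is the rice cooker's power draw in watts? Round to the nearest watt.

Energy = ₹585.00 ÷ ₹7.5/kWh = 78 kWh
Runtime = 4 h/day × 30 days = 120 h
Power = 78 kWh ÷ 120 h = 0.65 kW = 650 W

650 W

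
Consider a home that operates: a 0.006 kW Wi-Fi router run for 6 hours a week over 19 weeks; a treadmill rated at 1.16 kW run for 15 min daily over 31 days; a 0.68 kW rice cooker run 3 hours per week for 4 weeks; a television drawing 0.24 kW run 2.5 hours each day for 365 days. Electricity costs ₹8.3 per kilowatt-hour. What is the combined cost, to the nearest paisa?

Wi-Fi router: Runtime = 6 h/week × 19 weeks = 114 h
Wi-Fi router: 0.006 kW × 114 h = 0.684 kWh
treadmill: Runtime = 15 min × 31 = 465 min = 7.75 h
treadmill: 1.16 kW × 7.75 h = 8.99 kWh
rice cooker: Runtime = 3 h/week × 4 weeks = 12 h
rice cooker: 0.68 kW × 12 h = 8.16 kWh
television: Runtime = 2.5 h/day × 365 days = 912.5 h
television: 0.24 kW × 912.5 h = 219 kWh
Total energy = 236.834 kWh
Cost = 236.834 × ₹8.3 = ₹1965.72

₹1965.72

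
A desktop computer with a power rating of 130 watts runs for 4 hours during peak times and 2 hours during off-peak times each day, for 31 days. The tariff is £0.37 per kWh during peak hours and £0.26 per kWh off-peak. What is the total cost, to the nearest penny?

Peak energy = 0.13 kW × 4 h × 31 = 16.12 kWh
Off-peak energy = 0.13 kW × 2 h × 31 = 8.06 kWh
Cost = 16.12 × £0.37 + 8.06 × £0.26 = £5.9644 + £2.0956 = £8.06

£8.06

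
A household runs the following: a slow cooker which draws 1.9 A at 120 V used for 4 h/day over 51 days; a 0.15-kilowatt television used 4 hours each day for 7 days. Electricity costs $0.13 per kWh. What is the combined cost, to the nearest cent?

$6.59

slow cooker: Power = 1.9 A × 120 V = 228 W = 0.228 kW
slow cooker: Runtime = 4 h/day × 51 days = 204 h
slow cooker: 0.228 kW × 204 h = 46.512 kWh
television: Runtime = 4 h/day × 7 days = 28 h
television: 0.15 kW × 28 h = 4.2 kWh
Total energy = 50.712 kWh
Cost = 50.712 × $0.13 = $6.59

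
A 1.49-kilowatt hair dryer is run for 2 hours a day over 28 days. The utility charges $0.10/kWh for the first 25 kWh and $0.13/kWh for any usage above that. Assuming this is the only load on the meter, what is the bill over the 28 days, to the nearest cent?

Runtime = 2 h/day × 28 days = 56 h
Energy = 1.49 kW × 56 h = 83.44 kWh
Tier 1 (0–25 kWh): 25 × $0.10 = $2.5
Above 25 kWh: 58.44 × $0.13 = $7.5972
Bill = $10.10

$10.10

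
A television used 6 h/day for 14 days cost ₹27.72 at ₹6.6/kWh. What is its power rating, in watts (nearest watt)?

50 W

Energy = ₹27.72 ÷ ₹6.6/kWh = 4.2 kWh
Runtime = 6 h/day × 14 days = 84 h
Power = 4.2 kWh ÷ 84 h = 0.05 kW = 50 W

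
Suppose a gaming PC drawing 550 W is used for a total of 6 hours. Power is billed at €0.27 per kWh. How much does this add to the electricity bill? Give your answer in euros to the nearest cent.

€0.89

Energy = 0.55 kW × 6 h = 3.3 kWh
Cost = 3.3 kWh × €0.27/kWh = €0.89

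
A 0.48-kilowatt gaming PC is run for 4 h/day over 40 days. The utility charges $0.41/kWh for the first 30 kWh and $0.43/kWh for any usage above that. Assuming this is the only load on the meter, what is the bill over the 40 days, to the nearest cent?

Runtime = 4 h/day × 40 days = 160 h
Energy = 0.48 kW × 160 h = 76.8 kWh
Tier 1 (0–30 kWh): 30 × $0.41 = $12.3
Above 30 kWh: 46.8 × $0.43 = $20.124
Bill = $32.42

$32.42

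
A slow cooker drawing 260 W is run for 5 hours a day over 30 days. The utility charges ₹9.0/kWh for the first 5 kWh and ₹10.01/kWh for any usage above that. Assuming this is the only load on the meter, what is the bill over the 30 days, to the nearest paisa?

Runtime = 5 h/day × 30 days = 150 h
Energy = 0.26 kW × 150 h = 39 kWh
Tier 1 (0–5 kWh): 5 × ₹9.0 = ₹45
Above 5 kWh: 34 × ₹10.01 = ₹340.34
Bill = ₹385.34

₹385.34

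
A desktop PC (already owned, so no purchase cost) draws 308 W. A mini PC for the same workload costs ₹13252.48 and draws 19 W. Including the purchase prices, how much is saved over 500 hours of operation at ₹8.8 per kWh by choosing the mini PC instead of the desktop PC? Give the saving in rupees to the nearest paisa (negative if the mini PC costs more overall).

desktop PC: ₹0.00 + (308/1000) kW × 500 h × ₹8.8 = ₹0.00 + ₹1355.2 = ₹1355.2
mini PC: ₹13252.48 + (19/1000) kW × 500 h × ₹8.8 = ₹13252.48 + ₹83.6 = ₹13336.08
Saving = ₹1355.2 − ₹13336.08 = −₹11980.88

-₹11980.88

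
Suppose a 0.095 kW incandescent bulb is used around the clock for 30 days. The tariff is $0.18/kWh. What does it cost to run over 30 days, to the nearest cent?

Runtime = 24 h × 30 = 720 h
Energy = 0.095 kW × 720 h = 68.4 kWh
Cost = 68.4 kWh × $0.18/kWh = $12.31

$12.31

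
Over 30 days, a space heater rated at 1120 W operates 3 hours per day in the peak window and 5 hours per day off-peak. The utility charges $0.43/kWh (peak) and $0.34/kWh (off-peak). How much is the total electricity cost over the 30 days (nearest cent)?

$100.46

Peak energy = 1.12 kW × 3 h × 30 = 100.8 kWh
Off-peak energy = 1.12 kW × 5 h × 30 = 168 kWh
Cost = 100.8 × $0.43 + 168 × $0.34 = $43.344 + $57.12 = $100.46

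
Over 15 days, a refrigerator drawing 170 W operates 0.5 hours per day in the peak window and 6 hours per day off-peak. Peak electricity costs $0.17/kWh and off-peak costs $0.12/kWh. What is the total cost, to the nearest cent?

$2.05

Peak energy = 0.17 kW × 0.5 h × 15 = 1.275 kWh
Off-peak energy = 0.17 kW × 6 h × 15 = 15.3 kWh
Cost = 1.275 × $0.17 + 15.3 × $0.12 = $0.21675 + $1.836 = $2.05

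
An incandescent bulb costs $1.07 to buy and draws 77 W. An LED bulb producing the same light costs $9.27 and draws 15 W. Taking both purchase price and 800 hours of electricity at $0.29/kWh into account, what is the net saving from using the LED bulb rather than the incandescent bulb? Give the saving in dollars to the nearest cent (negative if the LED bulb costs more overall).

$6.18

incandescent bulb: $1.07 + (77/1000) kW × 800 h × $0.29 = $1.07 + $17.864 = $18.934
LED bulb: $9.27 + (15/1000) kW × 800 h × $0.29 = $9.27 + $3.48 = $12.75
Saving = $18.934 − $12.75 = $6.184 → $6.18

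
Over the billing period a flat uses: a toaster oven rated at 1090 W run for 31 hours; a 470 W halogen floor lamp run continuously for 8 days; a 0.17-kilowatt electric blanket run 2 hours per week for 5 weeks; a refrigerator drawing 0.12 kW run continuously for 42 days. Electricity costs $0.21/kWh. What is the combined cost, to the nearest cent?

$51.80

toaster oven: 1.09 kW × 31 h = 33.79 kWh
halogen floor lamp: Runtime = 24 h × 8 = 192 h
halogen floor lamp: 0.47 kW × 192 h = 90.24 kWh
electric blanket: Runtime = 2 h/week × 5 weeks = 10 h
electric blanket: 0.17 kW × 10 h = 1.7 kWh
refrigerator: Runtime = 24 h × 42 = 1008 h
refrigerator: 0.12 kW × 1008 h = 120.96 kWh
Total energy = 246.69 kWh
Cost = 246.69 × $0.21 = $51.80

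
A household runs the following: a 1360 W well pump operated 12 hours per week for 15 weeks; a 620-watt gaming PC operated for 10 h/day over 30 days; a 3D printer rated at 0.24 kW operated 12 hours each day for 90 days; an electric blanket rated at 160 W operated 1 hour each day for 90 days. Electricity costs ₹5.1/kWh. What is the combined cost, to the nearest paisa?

₹3592.44

well pump: Runtime = 12 h/week × 15 weeks = 180 h
well pump: 1.36 kW × 180 h = 244.8 kWh
gaming PC: Runtime = 10 h/day × 30 days = 300 h
gaming PC: 0.62 kW × 300 h = 186 kWh
3D printer: Runtime = 12 h/day × 90 days = 1080 h
3D printer: 0.24 kW × 1080 h = 259.2 kWh
electric blanket: Runtime = 1 h/day × 90 days = 90 h
electric blanket: 0.16 kW × 90 h = 14.4 kWh
Total energy = 704.4 kWh
Cost = 704.4 × ₹5.1 = ₹3592.44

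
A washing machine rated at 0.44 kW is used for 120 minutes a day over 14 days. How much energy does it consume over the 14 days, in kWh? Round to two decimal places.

12.32 kWh

Runtime = 120 min × 14 = 1680 min = 28 h
Energy = 0.44 kW × 28 h = 12.32 kWh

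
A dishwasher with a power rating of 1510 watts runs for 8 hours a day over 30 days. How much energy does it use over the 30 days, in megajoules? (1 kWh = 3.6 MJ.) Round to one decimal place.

1304.6 MJ

Runtime = 8 h/day × 30 days = 240 h
Energy = 1.51 kW × 240 h = 362.4 kWh
= 362.4 × 3.6 MJ = 1304.6 MJ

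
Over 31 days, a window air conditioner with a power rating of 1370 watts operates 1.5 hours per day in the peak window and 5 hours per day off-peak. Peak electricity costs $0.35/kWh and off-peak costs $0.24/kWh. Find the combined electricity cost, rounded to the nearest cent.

$73.26

Peak energy = 1.37 kW × 1.5 h × 31 = 63.705 kWh
Off-peak energy = 1.37 kW × 5 h × 31 = 212.35 kWh
Cost = 63.705 × $0.35 + 212.35 × $0.24 = $22.29675 + $50.964 = $73.26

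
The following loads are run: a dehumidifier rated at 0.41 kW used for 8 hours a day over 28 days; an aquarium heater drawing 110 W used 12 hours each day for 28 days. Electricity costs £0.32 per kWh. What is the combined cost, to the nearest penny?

£41.22

dehumidifier: Runtime = 8 h/day × 28 days = 224 h
dehumidifier: 0.41 kW × 224 h = 91.84 kWh
aquarium heater: Runtime = 12 h/day × 28 days = 336 h
aquarium heater: 0.11 kW × 336 h = 36.96 kWh
Total energy = 128.8 kWh
Cost = 128.8 × £0.32 = £41.22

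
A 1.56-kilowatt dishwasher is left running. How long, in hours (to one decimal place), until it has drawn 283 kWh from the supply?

Hours = 283 kWh ÷ 1.56 kW = 181.4 h

181.4 h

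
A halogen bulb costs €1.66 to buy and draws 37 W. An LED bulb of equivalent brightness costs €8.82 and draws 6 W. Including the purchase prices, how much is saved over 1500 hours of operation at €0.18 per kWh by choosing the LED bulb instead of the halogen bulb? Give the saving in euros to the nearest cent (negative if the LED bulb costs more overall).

halogen bulb: €1.66 + (37/1000) kW × 1500 h × €0.18 = €1.66 + €9.99 = €11.65
LED bulb: €8.82 + (6/1000) kW × 1500 h × €0.18 = €8.82 + €1.62 = €10.44
Saving = €11.65 − €10.44 = €1.21

€1.21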